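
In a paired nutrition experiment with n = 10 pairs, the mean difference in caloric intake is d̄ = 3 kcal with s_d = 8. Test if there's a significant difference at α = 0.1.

t = d̄/(s_d/√n) = 3/(8/√10) = 1.186. df = 9, critical t = ±1.833. Fail to reject H₀.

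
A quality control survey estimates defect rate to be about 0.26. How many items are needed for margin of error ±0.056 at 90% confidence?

n = z²p(1-p)/E² = 1.645²×0.26×0.74/0.056² = 166.02 → n = 167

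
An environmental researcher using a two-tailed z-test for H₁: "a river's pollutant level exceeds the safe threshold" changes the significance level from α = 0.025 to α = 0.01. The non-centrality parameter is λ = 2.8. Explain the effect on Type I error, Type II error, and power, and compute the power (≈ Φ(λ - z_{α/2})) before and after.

Decreasing α from 0.025 to 0.01:
• Type I error rate decreases (α is the Type I rate by definition).
• Critical value moves from z_{α/2} = 2.241 to 2.576, so power = Φ(λ - z_{α/2}) goes from Φ(2.8 - 2.241) = 0.712 to Φ(2.8 - 2.576) = 0.589.
• Type II error rate β = 1 - power therefore increases (0.288 → 0.411).
Appropriate when false positives are costly — here, shutting down a compliant factory unnecessarily.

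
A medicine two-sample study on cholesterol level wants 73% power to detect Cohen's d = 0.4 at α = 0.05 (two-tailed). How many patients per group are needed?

z_{α/2} = 1.96, z_β = Φ⁻¹(0.73) = 0.613. For small effect (d = 0.4): n per group = 2(z_{α/2} + z_β)²/d² = 2(1.96 + 0.613)²/0.4² = 82.8 → 83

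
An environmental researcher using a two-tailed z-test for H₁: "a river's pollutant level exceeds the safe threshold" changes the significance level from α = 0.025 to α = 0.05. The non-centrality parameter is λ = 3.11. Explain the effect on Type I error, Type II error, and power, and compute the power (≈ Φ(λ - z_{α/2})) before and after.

Increasing α from 0.025 to 0.05:
• Type I error rate increases (α is the Type I rate by definition).
• Critical value moves from z_{α/2} = 2.241 to 1.96, so power = Φ(λ - z_{α/2}) goes from Φ(3.11 - 2.241) = 0.808 to Φ(3.11 - 1.96) = 0.875.
• Type II error rate β = 1 - power therefore decreases (0.192 → 0.125).
Appropriate when false negatives are costly — here, allowing unsafe pollution to continue.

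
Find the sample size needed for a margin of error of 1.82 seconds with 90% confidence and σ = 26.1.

n = (z*σ/E)² = (1.645×26.1/1.82)² = 556.5 → n = 557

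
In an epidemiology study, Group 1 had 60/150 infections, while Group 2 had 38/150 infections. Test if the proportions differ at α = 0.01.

p̂₁ = 0.4, p̂₂ = 0.253, pooled p̂ = 0.327. z = 2.708. Critical: ±2.576. Reject H₀.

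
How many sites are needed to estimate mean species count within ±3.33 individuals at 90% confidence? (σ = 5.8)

n = (z*σ/E)² = (1.645×5.8/3.33)² = 8.2 → n = 9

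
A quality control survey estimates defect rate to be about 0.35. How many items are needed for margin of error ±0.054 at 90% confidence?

n = z²p(1-p)/E² = 1.645²×0.35×0.65/0.054² = 211.1 → n = 212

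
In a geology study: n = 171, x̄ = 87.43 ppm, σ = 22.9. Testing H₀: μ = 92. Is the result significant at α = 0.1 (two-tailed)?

z = (87.43 - 92)/(22.9/√171) = -2.61. Since |z| > 1.645, significant at α = 0.1.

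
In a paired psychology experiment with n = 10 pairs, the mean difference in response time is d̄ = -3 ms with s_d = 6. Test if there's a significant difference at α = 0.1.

t = d̄/(s_d/√n) = -3/(6/√10) = -1.581. df = 9, critical t = ±1.833. Fail to reject H₀.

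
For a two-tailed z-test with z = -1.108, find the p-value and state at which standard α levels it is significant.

p = 2·P(Z > |-1.108|) = 2·(1 - Φ(1.108)) ≈ 0.2679. Not significant at any standard level.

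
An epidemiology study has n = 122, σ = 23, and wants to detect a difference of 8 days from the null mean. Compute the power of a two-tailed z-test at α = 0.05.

SE = σ/√n = 23/√122 = 2.082. Non-centrality λ = d/SE = 8/2.082 = 3.842. Power ≈ Φ(λ - z_{α/2}) = Φ(3.842 - 1.96) = Φ(1.882) = 0.97.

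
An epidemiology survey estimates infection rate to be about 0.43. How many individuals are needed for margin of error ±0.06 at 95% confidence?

n = z²p(1-p)/E² = 1.96²×0.43×0.57/0.06² = 261.5 → n = 262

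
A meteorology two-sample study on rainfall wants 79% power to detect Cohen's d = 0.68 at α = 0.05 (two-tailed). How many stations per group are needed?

z_{α/2} = 1.96, z_β = Φ⁻¹(0.79) = 0.806. For medium effect (d = 0.68): n per group = 2(z_{α/2} + z_β)²/d² = 2(1.96 + 0.806)²/0.68² = 33.1 → 34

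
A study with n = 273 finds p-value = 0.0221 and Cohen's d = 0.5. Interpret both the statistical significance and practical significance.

Statistically significant (p = 0.0221 < 0.05). Cohen's d = 0.5 indicates a medium effect size. Both statistical and practical significance should be considered.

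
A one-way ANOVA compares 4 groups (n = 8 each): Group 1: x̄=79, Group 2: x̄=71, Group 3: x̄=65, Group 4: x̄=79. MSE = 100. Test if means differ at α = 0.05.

Grand mean = 73.5. SS_between = 1112.0, MS_between = 370.67. F = 3.707, F_crit ≈ 2.947. Reject H₀.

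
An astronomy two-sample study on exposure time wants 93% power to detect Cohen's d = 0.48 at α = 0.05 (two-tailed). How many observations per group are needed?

z_{α/2} = 1.96, z_β = Φ⁻¹(0.93) = 1.476. For small effect (d = 0.48): n per group = 2(z_{α/2} + z_β)²/d² = 2(1.96 + 1.476)²/0.48² = 102.5 → 103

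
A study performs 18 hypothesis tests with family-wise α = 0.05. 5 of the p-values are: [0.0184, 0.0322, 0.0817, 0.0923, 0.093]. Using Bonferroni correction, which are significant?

Bonferroni α = 0.05/18 = 0.00278. None of the given p-values are significant.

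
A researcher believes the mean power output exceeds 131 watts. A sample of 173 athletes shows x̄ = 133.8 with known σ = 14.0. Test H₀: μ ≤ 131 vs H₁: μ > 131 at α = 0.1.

z = 2.631. Critical value: 1.28. Reject H₀.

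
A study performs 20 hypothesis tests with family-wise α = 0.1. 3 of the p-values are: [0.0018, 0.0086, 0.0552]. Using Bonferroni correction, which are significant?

Bonferroni α = 0.1/20 = 0.005. Significant p-values: [0.0018]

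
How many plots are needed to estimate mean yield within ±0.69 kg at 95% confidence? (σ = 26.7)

n = (z*σ/E)² = (1.96×26.7/0.69)² = 5752.2 → n = 5753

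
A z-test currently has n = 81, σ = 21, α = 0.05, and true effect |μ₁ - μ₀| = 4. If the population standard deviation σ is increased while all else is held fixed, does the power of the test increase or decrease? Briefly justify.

Power decreases: a larger σ inflates the standard error σ/√n, pulling the sampling distribution under H₁ back toward the critical value.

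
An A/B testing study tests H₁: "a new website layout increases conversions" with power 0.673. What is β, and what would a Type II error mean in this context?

β = 1 - power = 1 - 0.673 = 0.327. A Type II error is failing to reject H₀ when H₀ is false (false negative) — here, failing to conclude that a new website layout increases conversions when in fact it is true. Consequence: discarding a layout that would have improved conversions — lost revenue.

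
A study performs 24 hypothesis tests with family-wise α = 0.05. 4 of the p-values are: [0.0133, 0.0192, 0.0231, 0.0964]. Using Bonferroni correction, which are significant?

Bonferroni α = 0.05/24 = 0.00208. None of the given p-values are significant.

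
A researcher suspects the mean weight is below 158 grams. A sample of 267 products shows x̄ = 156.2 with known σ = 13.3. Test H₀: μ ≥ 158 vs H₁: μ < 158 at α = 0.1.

z = -2.211. Critical value: -1.28. Reject H₀.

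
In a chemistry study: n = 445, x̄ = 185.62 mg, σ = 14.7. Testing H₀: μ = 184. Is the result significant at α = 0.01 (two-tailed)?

z = (185.62 - 184)/(14.7/√445) = 2.325. Since |z| ≤ 2.576, not significant at α = 0.01.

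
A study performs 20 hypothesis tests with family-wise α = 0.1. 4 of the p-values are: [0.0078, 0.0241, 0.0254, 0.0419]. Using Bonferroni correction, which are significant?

Bonferroni α = 0.1/20 = 0.005. None of the given p-values are significant.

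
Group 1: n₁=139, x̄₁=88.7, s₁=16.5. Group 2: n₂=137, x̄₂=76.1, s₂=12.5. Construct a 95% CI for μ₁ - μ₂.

Difference = 12.6. SE = √(16.5²/139 + 12.5²/137) = 1.76. CI = (9.15, 16.05)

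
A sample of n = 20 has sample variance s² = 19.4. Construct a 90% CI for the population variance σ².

df = 19. χ²_{0.05} = 30.144, χ²_{0.95} = 10.117. CI for σ² = ((n-1)s²/χ²_{α/2}, (n-1)s²/χ²_{1-α/2}) = (19·19.4/30.144, 19·19.4/10.117) = (12.23, 36.43)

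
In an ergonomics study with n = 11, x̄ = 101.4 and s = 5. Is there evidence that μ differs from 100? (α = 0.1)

t = (x̄ - μ₀)/(s/√n) = (101.4 - 100)/(5/√11) = 0.929. df = 10, critical t = ±1.812. Fail to reject H₀.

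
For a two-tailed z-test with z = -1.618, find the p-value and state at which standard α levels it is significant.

p = 2·P(Z > |-1.618|) = 2·(1 - Φ(1.618)) ≈ 0.1057. Not significant at any standard level.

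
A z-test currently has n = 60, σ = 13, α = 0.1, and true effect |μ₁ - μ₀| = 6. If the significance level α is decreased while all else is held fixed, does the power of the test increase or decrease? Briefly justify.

Power decreases: a smaller α raises the critical value, so less of the H₁ sampling distribution falls in the rejection region.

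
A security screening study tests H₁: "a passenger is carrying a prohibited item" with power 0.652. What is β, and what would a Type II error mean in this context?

β = 1 - power = 1 - 0.652 = 0.348. A Type II error is failing to reject H₀ when H₀ is false (false negative) — here, failing to conclude that a passenger is carrying a prohibited item when in fact it is true. Consequence: letting a prohibited item through — security breach.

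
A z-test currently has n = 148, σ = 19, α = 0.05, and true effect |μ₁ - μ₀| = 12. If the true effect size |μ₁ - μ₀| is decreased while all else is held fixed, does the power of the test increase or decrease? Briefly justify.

Power decreases: a smaller true effect decreases the non-centrality λ = |μ₁ - μ₀|/(σ/√n).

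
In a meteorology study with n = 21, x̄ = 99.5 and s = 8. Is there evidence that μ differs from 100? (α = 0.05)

t = (x̄ - μ₀)/(s/√n) = (99.5 - 100)/(8/√21) = -0.286. df = 20, critical t = ±2.086. Fail to reject H₀.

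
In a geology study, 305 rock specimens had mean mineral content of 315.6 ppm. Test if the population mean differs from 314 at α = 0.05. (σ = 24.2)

z = (x̄ - μ₀)/(σ/√n) = (315.6 - 314)/(24.2/√305) = 1.155. Critical value: ±1.96. Since |1.155| ≤ 1.96, Fail to reject H₀.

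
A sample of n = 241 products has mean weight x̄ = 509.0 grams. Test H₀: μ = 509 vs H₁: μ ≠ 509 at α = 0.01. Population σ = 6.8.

z = (x̄ - μ₀)/(σ/√n) = (509.0 - 509)/(6.8/√241) = 0.0. Critical value: ±2.576. Since |0.0| ≤ 2.576, Fail to reject H₀.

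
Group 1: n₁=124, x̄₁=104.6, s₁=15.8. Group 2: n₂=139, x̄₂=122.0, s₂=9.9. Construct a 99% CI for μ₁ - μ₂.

Difference = -17.4. SE = √(15.8²/124 + 9.9²/139) = 1.649. CI = (-21.65, -13.15)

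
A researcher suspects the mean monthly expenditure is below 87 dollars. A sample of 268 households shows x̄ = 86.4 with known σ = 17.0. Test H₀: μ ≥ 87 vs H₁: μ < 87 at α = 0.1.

z = -0.578. Critical value: -1.28. Fail to reject H₀.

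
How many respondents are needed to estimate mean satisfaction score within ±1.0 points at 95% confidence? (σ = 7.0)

n = (z*σ/E)² = (1.96×7.0/1.0)² = 188.2 → n = 189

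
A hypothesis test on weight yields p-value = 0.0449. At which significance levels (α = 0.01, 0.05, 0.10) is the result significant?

p = 0.0449. Significant at: α = 0.05, 0.1.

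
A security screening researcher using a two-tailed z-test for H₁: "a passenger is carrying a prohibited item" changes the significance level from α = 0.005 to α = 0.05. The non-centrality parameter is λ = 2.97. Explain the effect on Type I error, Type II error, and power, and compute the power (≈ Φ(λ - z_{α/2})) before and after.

Increasing α from 0.005 to 0.05:
• Type I error rate increases (α is the Type I rate by definition).
• Critical value moves from z_{α/2} = 2.807 to 1.96, so power = Φ(λ - z_{α/2}) goes from Φ(2.97 - 2.807) = 0.565 to Φ(2.97 - 1.96) = 0.844.
• Type II error rate β = 1 - power therefore decreases (0.435 → 0.156).
Appropriate when false negatives are costly — here, letting a prohibited item through — security breach.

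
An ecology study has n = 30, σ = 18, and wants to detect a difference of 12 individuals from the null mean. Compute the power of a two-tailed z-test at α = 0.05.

SE = σ/√n = 18/√30 = 3.286. Non-centrality λ = d/SE = 12/3.286 = 3.651. Power ≈ Φ(λ - z_{α/2}) = Φ(3.651 - 1.96) = Φ(1.691) = 0.955.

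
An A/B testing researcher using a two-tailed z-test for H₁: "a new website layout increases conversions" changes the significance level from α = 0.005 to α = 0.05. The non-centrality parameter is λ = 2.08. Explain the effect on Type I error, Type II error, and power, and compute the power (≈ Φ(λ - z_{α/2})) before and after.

Increasing α from 0.005 to 0.05:
• Type I error rate increases (α is the Type I rate by definition).
• Critical value moves from z_{α/2} = 2.807 to 1.96, so power = Φ(λ - z_{α/2}) goes from Φ(2.08 - 2.807) = 0.234 to Φ(2.08 - 1.96) = 0.548.
• Type II error rate β = 1 - power therefore decreases (0.766 → 0.452).
Appropriate when false negatives are costly — here, discarding a layout that would have improved conversions — lost revenue.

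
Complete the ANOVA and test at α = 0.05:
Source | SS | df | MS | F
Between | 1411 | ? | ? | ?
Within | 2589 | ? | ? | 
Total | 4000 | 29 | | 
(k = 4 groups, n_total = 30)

df_between = 3, df_within = 26. MS_between = 470.33, MS_within = 99.58. F = 4.723, F_crit ≈ 2.975. Reject H₀.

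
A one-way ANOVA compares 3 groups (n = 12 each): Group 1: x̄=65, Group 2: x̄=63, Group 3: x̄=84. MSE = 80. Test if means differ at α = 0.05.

Grand mean = 70.67. SS_between = 3224.0, MS_between = 1612.0. F = 20.15, F_crit ≈ 3.285. Reject H₀.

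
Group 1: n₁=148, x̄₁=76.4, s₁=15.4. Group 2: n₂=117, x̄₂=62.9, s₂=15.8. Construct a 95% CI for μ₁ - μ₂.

Difference = 13.5. SE = √(15.4²/148 + 15.8²/117) = 1.933. CI = (9.71, 17.29)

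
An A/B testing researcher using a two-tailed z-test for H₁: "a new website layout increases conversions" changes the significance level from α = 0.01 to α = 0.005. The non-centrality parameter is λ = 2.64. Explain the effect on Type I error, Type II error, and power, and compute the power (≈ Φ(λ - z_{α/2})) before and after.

Decreasing α from 0.01 to 0.005:
• Type I error rate decreases (α is the Type I rate by definition).
• Critical value moves from z_{α/2} = 2.576 to 2.807, so power = Φ(λ - z_{α/2}) goes from Φ(2.64 - 2.576) = 0.526 to Φ(2.64 - 2.807) = 0.434.
• Type II error rate β = 1 - power therefore increases (0.474 → 0.566).
Appropriate when false positives are costly — here, rolling out a layout that doesn't actually help — wasted engineering effort.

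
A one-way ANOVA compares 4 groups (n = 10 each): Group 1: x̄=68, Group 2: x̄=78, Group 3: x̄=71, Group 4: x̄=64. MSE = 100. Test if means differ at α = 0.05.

Grand mean = 70.25. SS_between = 1047.5, MS_between = 349.17. F = 3.492, F_crit ≈ 2.866. Reject H₀.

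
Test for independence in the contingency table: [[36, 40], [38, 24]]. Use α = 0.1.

χ² = 2.661. df = 1, critical = 2.706. Fail to reject H₀. No evidence of dependence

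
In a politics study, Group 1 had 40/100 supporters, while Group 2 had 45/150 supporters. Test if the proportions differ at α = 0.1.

p̂₁ = 0.4, p̂₂ = 0.3, pooled p̂ = 0.34. z = 1.635. Critical: ±1.645. Fail to reject H₀.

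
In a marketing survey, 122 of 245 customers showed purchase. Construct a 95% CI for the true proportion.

p̂ = 0.498. CI = p̂ ± z*√(p̂(1-p̂)/n) = (0.435, 0.561)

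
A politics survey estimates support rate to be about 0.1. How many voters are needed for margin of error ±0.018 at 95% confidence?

n = z²p(1-p)/E² = 1.96²×0.1×0.9/0.018² = 1067.1 → n = 1068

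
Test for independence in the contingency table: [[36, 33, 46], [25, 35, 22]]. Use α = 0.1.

χ² = 5.129. df = 2, critical = 4.605. Reject H₀. Variables are dependent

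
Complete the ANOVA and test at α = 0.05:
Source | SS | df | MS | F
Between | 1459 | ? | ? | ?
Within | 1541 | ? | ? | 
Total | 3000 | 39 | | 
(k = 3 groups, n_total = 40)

df_between = 2, df_within = 37. MS_between = 729.5, MS_within = 41.65. F = 17.516, F_crit ≈ 3.252. Reject H₀.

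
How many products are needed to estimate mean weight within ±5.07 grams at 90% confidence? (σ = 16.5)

n = (z*σ/E)² = (1.645×16.5/5.07)² = 28.7 → n = 29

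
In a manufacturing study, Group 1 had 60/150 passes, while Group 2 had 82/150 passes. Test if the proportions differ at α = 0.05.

p̂₁ = 0.4, p̂₂ = 0.547, pooled p̂ = 0.473. z = -2.544. Critical: ±1.96. Reject H₀.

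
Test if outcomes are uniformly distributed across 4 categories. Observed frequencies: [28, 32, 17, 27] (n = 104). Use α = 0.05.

Expected = 26 each. χ² = Σ(O-E)²/E = 4.692. df = 3, critical value = 7.815. Fail to reject H₀.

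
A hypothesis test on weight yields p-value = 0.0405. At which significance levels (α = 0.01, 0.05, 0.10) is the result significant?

p = 0.0405. Significant at: α = 0.05, 0.1.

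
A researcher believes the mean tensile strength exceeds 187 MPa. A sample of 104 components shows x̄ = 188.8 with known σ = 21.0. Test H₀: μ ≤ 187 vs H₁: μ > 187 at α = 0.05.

z = 0.874. Critical value: 1.645. Fail to reject H₀.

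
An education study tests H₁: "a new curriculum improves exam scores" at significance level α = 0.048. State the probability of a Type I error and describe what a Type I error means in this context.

P(Type I error) = α = 0.048. A Type I error is rejecting H₀ when H₀ is actually true (false positive) — here, concluding that a new curriculum improves exam scores when in fact this is not the case. Consequence: adopting a curriculum that gives no real benefit — disruption for nothing.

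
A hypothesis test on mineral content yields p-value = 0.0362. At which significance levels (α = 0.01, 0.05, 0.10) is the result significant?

p = 0.0362. Significant at: α = 0.05, 0.1.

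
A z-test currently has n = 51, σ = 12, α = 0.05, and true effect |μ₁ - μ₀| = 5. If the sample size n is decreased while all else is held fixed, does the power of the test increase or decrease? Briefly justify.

Power decreases: a smaller n inflates the standard error σ/√n, pulling the sampling distribution under H₁ back toward the critical value.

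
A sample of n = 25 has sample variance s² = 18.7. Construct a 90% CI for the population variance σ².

df = 24. χ²_{0.05} = 36.415, χ²_{0.95} = 13.848. CI for σ² = ((n-1)s²/χ²_{α/2}, (n-1)s²/χ²_{1-α/2}) = (24·18.7/36.415, 24·18.7/13.848) = (12.32, 32.41)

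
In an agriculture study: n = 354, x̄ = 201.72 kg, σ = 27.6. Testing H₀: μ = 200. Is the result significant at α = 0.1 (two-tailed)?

z = (201.72 - 200)/(27.6/√354) = 1.173. Since |z| ≤ 1.645, not significant at α = 0.1.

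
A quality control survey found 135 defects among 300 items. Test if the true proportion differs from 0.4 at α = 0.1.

p̂ = 0.45, p₀ = 0.4. z = (p̂ - p₀)/√(p₀(1-p₀)/n) = 1.768. Critical: ±1.645. Reject H₀.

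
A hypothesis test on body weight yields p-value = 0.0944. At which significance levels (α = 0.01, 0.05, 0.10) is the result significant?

p = 0.0944. Significant at: α = 0.1.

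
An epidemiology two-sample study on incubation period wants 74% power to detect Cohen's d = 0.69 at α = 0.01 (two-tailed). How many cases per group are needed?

z_{α/2} = 2.576, z_β = Φ⁻¹(0.74) = 0.643. For medium effect (d = 0.69): n per group = 2(z_{α/2} + z_β)²/d² = 2(2.576 + 0.643)²/0.69² = 43.5 → 44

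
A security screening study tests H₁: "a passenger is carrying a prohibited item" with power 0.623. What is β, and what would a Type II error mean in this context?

β = 1 - power = 1 - 0.623 = 0.377. A Type II error is failing to reject H₀ when H₀ is false (false negative) — here, failing to conclude that a passenger is carrying a prohibited item when in fact it is true. Consequence: letting a prohibited item through — security breach.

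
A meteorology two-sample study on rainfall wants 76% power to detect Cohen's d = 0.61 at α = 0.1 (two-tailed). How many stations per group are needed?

z_{α/2} = 1.645, z_β = Φ⁻¹(0.76) = 0.706. For medium effect (d = 0.61): n per group = 2(z_{α/2} + z_β)²/d² = 2(1.645 + 0.706)²/0.61² = 29.7 → 30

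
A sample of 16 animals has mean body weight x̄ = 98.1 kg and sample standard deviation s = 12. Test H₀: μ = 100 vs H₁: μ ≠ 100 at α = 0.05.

t = (x̄ - μ₀)/(s/√n) = (98.1 - 100)/(12/√16) = -0.633. df = 15, critical t = ±2.131. Fail to reject H₀.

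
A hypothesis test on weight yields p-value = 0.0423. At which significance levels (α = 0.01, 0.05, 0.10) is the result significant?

p = 0.0423. Significant at: α = 0.05, 0.1.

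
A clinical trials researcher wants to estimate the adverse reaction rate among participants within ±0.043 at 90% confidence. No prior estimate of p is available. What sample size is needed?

Conservative approach: use p = 0.5 (maximizes p(1-p) = 0.25). n = z²(0.25)/E² = 1.645²×0.25/0.043² = 365.9 → n = 366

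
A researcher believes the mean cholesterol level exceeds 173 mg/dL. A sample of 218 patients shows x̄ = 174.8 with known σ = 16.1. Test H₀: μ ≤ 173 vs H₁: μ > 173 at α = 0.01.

z = 1.651. Critical value: 2.33. Fail to reject H₀.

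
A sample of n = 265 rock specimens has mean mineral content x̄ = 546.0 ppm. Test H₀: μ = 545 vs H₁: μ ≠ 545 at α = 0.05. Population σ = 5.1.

z = (x̄ - μ₀)/(σ/√n) = (546.0 - 545)/(5.1/√265) = 3.192. Critical value: ±1.96. Since |3.192| > 1.96, Reject H₀.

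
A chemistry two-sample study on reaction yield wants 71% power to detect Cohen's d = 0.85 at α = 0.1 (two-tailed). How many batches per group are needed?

z_{α/2} = 1.645, z_β = Φ⁻¹(0.71) = 0.553. For large effect (d = 0.85): n per group = 2(z_{α/2} + z_β)²/d² = 2(1.645 + 0.553)²/0.85² = 13.4 → 14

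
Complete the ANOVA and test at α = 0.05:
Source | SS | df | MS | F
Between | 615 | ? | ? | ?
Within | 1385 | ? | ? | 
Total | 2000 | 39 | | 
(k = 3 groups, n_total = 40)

df_between = 2, df_within = 37. MS_between = 307.5, MS_within = 37.43. F = 8.215, F_crit ≈ 3.252. Reject H₀.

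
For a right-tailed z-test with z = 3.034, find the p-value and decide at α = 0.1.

p = P(Z > 3.034) = 1 - Φ(3.034) ≈ 0.0012. Since p < 0.1, reject H₀ (significant) at α = 0.1.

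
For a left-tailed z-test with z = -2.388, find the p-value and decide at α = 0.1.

p = P(Z < -2.388) = Φ(-2.388) ≈ 0.0085. Since p < 0.1, reject H₀ (significant) at α = 0.1.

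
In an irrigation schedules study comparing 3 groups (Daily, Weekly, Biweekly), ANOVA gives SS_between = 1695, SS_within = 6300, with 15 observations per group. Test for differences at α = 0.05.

df_between = 2, df_within = 42. F = MS_between/MS_within = 847.5/150.0 = 5.65. F_crit ≈ 3.22. Reject H₀. At least one mean differs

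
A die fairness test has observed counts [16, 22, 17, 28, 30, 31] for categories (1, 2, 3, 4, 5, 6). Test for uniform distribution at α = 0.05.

Expected = 24 each. χ² = Σ(O-E)²/E = 9.083. df = 5, critical value = 11.07. Fail to reject H₀.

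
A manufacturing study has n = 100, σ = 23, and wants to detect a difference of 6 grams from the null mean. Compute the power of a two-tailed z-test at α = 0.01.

SE = σ/√n = 23/√100 = 2.3. Non-centrality λ = d/SE = 6/2.3 = 2.609. Power ≈ Φ(λ - z_{α/2}) = Φ(2.609 - 2.576) = Φ(0.033) = 0.513.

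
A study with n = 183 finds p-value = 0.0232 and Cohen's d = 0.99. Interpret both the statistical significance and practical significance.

Statistically significant (p = 0.0232 < 0.05). Cohen's d = 0.99 indicates a large effect size. Both statistical and practical significance should be considered.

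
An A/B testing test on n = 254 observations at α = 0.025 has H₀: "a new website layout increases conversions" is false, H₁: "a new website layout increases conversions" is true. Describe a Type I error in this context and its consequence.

Type I error: rejecting H₀ when it is true — concluding that a new website layout increases conversions when in fact it is not. Consequence: rolling out a layout that doesn't actually help — wasted engineering effort.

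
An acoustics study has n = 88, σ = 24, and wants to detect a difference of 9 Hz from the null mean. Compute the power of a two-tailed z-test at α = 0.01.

SE = σ/√n = 24/√88 = 2.558. Non-centrality λ = d/SE = 9/2.558 = 3.518. Power ≈ Φ(λ - z_{α/2}) = Φ(3.518 - 2.576) = Φ(0.942) = 0.827.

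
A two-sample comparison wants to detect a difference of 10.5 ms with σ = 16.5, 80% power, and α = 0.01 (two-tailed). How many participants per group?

n per group = 2(z_α/2 + z_β)²σ²/d² = 2×(2.576 + 0.84)²×16.5²/10.5² = 57.6 → n = 58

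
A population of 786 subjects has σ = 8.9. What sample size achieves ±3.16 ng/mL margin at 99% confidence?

Without FPC: n₀ = (2.576×8.9/3.16)² = 52.638. With FPC: n = n₀N/(n₀+N-1) = 49.4 → n = 50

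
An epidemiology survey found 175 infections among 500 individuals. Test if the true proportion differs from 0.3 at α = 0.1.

p̂ = 0.35, p₀ = 0.3. z = (p̂ - p₀)/√(p₀(1-p₀)/n) = 2.44. Critical: ±1.645. Reject H₀.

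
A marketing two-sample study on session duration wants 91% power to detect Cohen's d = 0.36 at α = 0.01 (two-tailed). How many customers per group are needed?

z_{α/2} = 2.576, z_β = Φ⁻¹(0.91) = 1.341. For small effect (d = 0.36): n per group = 2(z_{α/2} + z_β)²/d² = 2(2.576 + 1.341)²/0.36² = 236.8 → 237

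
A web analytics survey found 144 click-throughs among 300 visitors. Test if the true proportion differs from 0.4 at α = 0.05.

p̂ = 0.48, p₀ = 0.4. z = (p̂ - p₀)/√(p₀(1-p₀)/n) = 2.828. Critical: ±1.96. Reject H₀.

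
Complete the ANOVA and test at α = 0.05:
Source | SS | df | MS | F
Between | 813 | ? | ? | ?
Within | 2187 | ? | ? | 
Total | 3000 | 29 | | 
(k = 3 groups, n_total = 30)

df_between = 2, df_within = 27. MS_between = 406.5, MS_within = 81.0. F = 5.019, F_crit ≈ 3.354. Reject H₀.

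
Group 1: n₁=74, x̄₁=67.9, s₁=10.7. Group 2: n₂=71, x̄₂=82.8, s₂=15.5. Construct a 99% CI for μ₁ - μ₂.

Difference = -14.9. SE = √(10.7²/74 + 15.5²/71) = 2.221. CI = (-20.62, -9.18)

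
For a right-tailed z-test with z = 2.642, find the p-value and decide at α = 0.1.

p = P(Z > 2.642) = 1 - Φ(2.642) ≈ 0.0041. Since p < 0.1, reject H₀ (significant) at α = 0.1.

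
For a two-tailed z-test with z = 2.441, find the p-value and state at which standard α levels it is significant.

p = 2·P(Z > |2.441|) = 2·(1 - Φ(2.441)) ≈ 0.0146. Significant at α = 0.1; Significant at α = 0.05.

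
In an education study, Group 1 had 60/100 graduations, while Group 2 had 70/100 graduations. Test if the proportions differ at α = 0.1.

p̂₁ = 0.6, p̂₂ = 0.7, pooled p̂ = 0.65. z = -1.482. Critical: ±1.645. Fail to reject H₀.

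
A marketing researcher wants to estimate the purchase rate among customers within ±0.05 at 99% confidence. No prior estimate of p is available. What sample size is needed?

Conservative approach: use p = 0.5 (maximizes p(1-p) = 0.25). n = z²(0.25)/E² = 2.576²×0.25/0.05² = 663.6 → n = 664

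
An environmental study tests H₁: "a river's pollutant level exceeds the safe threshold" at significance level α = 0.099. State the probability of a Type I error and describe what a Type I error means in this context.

P(Type I error) = α = 0.099. A Type I error is rejecting H₀ when H₀ is actually true (false positive) — here, concluding that a river's pollutant level exceeds the safe threshold when in fact this is not the case. Consequence: shutting down a compliant factory unnecessarily.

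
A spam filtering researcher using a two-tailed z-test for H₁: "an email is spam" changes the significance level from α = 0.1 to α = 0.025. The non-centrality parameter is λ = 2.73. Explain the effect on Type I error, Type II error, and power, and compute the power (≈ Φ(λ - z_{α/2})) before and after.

Decreasing α from 0.1 to 0.025:
• Type I error rate decreases (α is the Type I rate by definition).
• Critical value moves from z_{α/2} = 1.645 to 2.241, so power = Φ(λ - z_{α/2}) goes from Φ(2.73 - 1.645) = 0.861 to Φ(2.73 - 2.241) = 0.688.
• Type II error rate β = 1 - power therefore increases (0.139 → 0.312).
Appropriate when false positives are costly — here, a legitimate email is sent to the spam folder and the user misses it.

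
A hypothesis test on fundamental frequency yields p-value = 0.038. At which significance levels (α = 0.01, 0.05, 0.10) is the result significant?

p = 0.038. Significant at: α = 0.05, 0.1.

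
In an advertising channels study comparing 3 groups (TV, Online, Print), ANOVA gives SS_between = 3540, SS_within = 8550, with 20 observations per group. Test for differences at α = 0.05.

df_between = 2, df_within = 57. F = MS_between/MS_within = 1770.0/150.0 = 11.8. F_crit ≈ 3.159. Reject H₀. At least one mean differs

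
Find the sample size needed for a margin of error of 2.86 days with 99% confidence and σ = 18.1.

n = (z*σ/E)² = (2.576×18.1/2.86)² = 265.8 → n = 266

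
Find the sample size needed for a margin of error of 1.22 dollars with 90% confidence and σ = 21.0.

n = (z*σ/E)² = (1.645×21.0/1.22)² = 801.8 → n = 802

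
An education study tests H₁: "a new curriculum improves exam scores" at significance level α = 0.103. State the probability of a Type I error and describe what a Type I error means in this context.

P(Type I error) = α = 0.103. A Type I error is rejecting H₀ when H₀ is actually true (false positive) — here, concluding that a new curriculum improves exam scores when in fact this is not the case. Consequence: adopting a curriculum that gives no real benefit — disruption for nothing.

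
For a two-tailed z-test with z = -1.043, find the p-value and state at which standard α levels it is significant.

p = 2·P(Z > |-1.043|) = 2·(1 - Φ(1.043)) ≈ 0.2969. Not significant at any standard level.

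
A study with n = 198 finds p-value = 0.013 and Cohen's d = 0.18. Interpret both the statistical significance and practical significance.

Statistically significant (p = 0.013 < 0.05). Cohen's d = 0.18 indicates a very small effect size. Both statistical and practical significance should be considered.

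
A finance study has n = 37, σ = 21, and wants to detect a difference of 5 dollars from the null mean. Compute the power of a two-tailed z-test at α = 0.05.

SE = σ/√n = 21/√37 = 3.452. Non-centrality λ = d/SE = 5/3.452 = 1.448. Power ≈ Φ(λ - z_{α/2}) = Φ(1.448 - 1.96) = Φ(-0.512) = 0.304.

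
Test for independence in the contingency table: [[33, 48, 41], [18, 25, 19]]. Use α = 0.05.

χ² = 0.179. df = 2, critical = 5.991. Fail to reject H₀. No evidence of dependence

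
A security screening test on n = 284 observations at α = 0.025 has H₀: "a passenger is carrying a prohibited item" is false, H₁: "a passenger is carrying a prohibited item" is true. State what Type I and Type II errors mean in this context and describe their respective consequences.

Type I (false positive): concluding that a passenger is carrying a prohibited item when it is not — detaining an innocent passenger — delay and inconvenience. Type II (false negative): failing to conclude that a passenger is carrying a prohibited item when it is — letting a prohibited item through — security breach. Which is costlier depends on domain priorities and is a judgement call rather than a statistical fact.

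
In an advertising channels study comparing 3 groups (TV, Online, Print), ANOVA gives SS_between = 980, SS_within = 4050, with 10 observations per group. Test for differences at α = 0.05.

df_between = 2, df_within = 27. F = MS_between/MS_within = 490.0/150.0 = 3.267. F_crit ≈ 3.354. Fail to reject H₀.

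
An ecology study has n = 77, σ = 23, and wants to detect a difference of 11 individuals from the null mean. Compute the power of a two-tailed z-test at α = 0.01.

SE = σ/√n = 23/√77 = 2.621. Non-centrality λ = d/SE = 11/2.621 = 4.197. Power ≈ Φ(λ - z_{α/2}) = Φ(4.197 - 2.576) = Φ(1.621) = 0.947.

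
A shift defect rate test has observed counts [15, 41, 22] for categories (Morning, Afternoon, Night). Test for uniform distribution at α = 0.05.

Expected = 26 each. χ² = Σ(O-E)²/E = 13.923. df = 2, critical value = 5.991. Reject H₀.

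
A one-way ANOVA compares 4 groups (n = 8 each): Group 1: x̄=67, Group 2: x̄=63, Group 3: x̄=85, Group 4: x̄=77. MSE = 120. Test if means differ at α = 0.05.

Grand mean = 73.0. SS_between = 2368.0, MS_between = 789.33. F = 6.578, F_crit ≈ 2.947. Reject H₀.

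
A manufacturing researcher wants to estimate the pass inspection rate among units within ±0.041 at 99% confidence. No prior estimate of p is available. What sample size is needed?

Conservative approach: use p = 0.5 (maximizes p(1-p) = 0.25). n = z²(0.25)/E² = 2.576²×0.25/0.041² = 986.9 → n = 987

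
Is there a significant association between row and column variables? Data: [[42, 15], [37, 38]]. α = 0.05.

χ² = 7.992. df = 1, critical = 3.841. Reject H₀. Variables are dependent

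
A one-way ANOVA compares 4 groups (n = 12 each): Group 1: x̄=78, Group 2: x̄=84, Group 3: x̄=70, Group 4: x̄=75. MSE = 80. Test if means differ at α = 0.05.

Grand mean = 76.75. SS_between = 1233.0, MS_between = 411.0. F = 5.138, F_crit ≈ 2.816. Reject H₀.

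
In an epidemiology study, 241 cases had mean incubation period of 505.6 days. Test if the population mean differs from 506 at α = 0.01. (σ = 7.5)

z = (x̄ - μ₀)/(σ/√n) = (505.6 - 506)/(7.5/√241) = -0.828. Critical value: ±2.576. Since |-0.828| ≤ 2.576, Fail to reject H₀.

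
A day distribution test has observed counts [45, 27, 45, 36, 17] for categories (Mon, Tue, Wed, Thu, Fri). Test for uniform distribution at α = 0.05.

Expected = 34 each. χ² = Σ(O-E)²/E = 17.176. df = 4, critical value = 9.488. Reject H₀.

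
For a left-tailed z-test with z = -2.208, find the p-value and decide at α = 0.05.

p = P(Z < -2.208) = Φ(-2.208) ≈ 0.0136. Since p < 0.05, reject H₀ (significant) at α = 0.05.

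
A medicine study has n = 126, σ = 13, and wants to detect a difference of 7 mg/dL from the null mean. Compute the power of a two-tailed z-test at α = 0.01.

SE = σ/√n = 13/√126 = 1.158. Non-centrality λ = d/SE = 7/1.158 = 6.044. Power ≈ Φ(λ - z_{α/2}) = Φ(6.044 - 2.576) = Φ(3.468) = 1.0.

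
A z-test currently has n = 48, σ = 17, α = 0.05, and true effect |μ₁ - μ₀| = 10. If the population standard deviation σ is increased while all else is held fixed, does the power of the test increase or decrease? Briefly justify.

Power decreases: a larger σ inflates the standard error σ/√n, pulling the sampling distribution under H₁ back toward the critical value.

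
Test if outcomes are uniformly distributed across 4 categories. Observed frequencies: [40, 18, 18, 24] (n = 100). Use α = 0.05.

Expected = 25 each. χ² = Σ(O-E)²/E = 12.96. df = 3, critical value = 7.815. Reject H₀.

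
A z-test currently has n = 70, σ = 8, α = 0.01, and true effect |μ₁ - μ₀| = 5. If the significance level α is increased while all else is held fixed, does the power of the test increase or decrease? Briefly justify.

Power increases: a larger α lowers the critical value, so more of the H₁ sampling distribution falls in the rejection region.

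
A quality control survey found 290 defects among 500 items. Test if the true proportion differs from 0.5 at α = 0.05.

p̂ = 0.58, p₀ = 0.5. z = (p̂ - p₀)/√(p₀(1-p₀)/n) = 3.578. Critical: ±1.96. Reject H₀.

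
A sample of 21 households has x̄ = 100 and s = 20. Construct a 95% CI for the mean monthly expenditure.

CI = x̄ ± t*(s/√n) = 100 ± 2.086(20/√21) = (90.9, 109.1)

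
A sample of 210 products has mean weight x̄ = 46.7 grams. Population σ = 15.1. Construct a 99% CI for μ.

CI = x̄ ± z*(σ/√n) = 46.7 ± 2.576(15.1/√210) = 46.7 ± 2.68 = (44.02, 49.38)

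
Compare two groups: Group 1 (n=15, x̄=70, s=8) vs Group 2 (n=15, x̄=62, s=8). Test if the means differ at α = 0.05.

Pooled sp = 8.0. t = 2.739, df = 28. Critical t = ±2.048. Reject H₀.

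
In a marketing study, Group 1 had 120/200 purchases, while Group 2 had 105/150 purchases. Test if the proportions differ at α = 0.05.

p̂₁ = 0.6, p̂₂ = 0.7, pooled p̂ = 0.643. z = -1.932. Critical: ±1.96. Fail to reject H₀.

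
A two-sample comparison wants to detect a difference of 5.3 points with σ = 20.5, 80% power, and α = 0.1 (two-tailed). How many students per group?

n per group = 2(z_α/2 + z_β)²σ²/d² = 2×(1.645 + 0.84)²×20.5²/5.3² = 184.8 → n = 185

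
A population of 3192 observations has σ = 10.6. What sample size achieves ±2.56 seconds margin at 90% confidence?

Without FPC: n₀ = (1.645×10.6/2.56)² = 46.394. With FPC: n = n₀N/(n₀+N-1) = 45.7 → n = 46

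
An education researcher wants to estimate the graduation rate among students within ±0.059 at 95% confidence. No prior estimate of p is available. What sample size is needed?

Conservative approach: use p = 0.5 (maximizes p(1-p) = 0.25). n = z²(0.25)/E² = 1.96²×0.25/0.059² = 275.9 → n = 276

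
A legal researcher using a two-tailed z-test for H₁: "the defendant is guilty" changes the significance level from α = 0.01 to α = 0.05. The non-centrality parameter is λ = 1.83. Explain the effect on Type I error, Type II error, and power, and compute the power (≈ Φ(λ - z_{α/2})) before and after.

Increasing α from 0.01 to 0.05:
• Type I error rate increases (α is the Type I rate by definition).
• Critical value moves from z_{α/2} = 2.576 to 1.96, so power = Φ(λ - z_{α/2}) goes from Φ(1.83 - 2.576) = 0.228 to Φ(1.83 - 1.96) = 0.448.
• Type II error rate β = 1 - power therefore decreases (0.772 → 0.552).
Appropriate when false negatives are costly — here, acquitting a guilty person.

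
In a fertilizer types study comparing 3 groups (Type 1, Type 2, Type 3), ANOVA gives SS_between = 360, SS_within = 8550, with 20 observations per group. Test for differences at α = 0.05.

df_between = 2, df_within = 57. F = MS_between/MS_within = 180.0/150.0 = 1.2. F_crit ≈ 3.159. Fail to reject H₀.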